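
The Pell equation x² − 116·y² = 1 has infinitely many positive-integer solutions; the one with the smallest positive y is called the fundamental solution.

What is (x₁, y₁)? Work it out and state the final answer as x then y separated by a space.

9801 910

[10; 1,3,2,1,4,1,2,3,1,20] for √116; ℓ=10 ⇒ convergent index 9
i=0: a=10 ⇒ p=10, q=1
…
i=2: a=3 ⇒ p=43, q=4
…
i=4: a=1 ⇒ p=140, q=13
…
i=7: a=2 ⇒ p=2251, q=209
i=8: a=3 ⇒ p=7550, q=701
i=9: a=1 ⇒ p=9801, q=910
fundamental: x₁=9801, y₁=910  (since 96059601 − 116·828100 = 1)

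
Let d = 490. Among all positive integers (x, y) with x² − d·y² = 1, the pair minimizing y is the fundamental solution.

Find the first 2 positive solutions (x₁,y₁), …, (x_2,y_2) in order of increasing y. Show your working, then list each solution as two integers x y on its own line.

1039681 46968
2161873163521 97663474416

√490 = [22; 7,2,1,4,4,4,1,2,7,44, …], period ℓ=10 (even) → k=9
step 0: (22, 1)  from 22·(1,0) + (0,1)
step 1: (155, 7)  from 7·(22,1) + (1,0)
…
step 4: (2280, 103)  from 4·(487,22) + (332,15)
step 5: (9607, 434)  from 4·(2280,103) + (487,22)
…
step 8: (141338, 6385)  from 2·(50315,2273) + (40708,1839)
step 9: (1039681, 46968)  from 7·(141338,6385) + (50315,2273)
fundamental: x₁=1039681, y₁=46968  (since 1080936581761 − 490·2205993024 = 1)
(1039681+46968√490)^2 = 2161873163521 + 97663474416√490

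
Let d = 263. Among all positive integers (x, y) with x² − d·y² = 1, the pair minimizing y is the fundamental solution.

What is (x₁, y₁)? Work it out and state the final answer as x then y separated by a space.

139128 8579

√263 = [16; 4,1,1,1,1,15,1,1,1,1,4,32, …], period ℓ=12 (even) → k=11
i=0: a=16 ⇒ p=16, q=1
i=1: a=4 ⇒ p=65, q=4
…
i=3: a=1 ⇒ p=146, q=9
…
i=7: a=1 ⇒ p=6195, q=382
…
i=10: a=1 ⇒ p=30229, q=1864
i=11: a=4 ⇒ p=139128, q=8579
fundamental: x₁=139128, y₁=8579  (since 19356600384 − 263·73599241 = 1)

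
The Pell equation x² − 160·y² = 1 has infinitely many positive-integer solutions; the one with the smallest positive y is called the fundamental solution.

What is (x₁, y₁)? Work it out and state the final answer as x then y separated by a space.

721 57

√160 → a₀=12, period (1,1,1,5,1,1,1,24); ℓ=8 even so k=7
step 0: (12, 1)  from 12·(1,0) + (0,1)
…
step 3: (38, 3)  from 1·(25,2) + (13,1)
…
step 5: (253, 20)  from 1·(215,17) + (38,3)
step 6: (468, 37)  from 1·(253,20) + (215,17)
step 7: (721, 57)  from 1·(468,37) + (253,20)
→ (721, 57).  Check: 721²=519841, 160·57²=519840, difference 1.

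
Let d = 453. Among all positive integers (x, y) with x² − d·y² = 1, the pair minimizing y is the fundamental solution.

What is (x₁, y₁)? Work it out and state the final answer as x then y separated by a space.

1653751 77700

√453 → a₀=21, period (3,1,1,10,14,10,1,1,3,42); ℓ=10 even so k=9
i=0: a=21 ⇒ p=21, q=1
i=1: a=3 ⇒ p=64, q=3
i=2: a=1 ⇒ p=85, q=4
i=3: a=1 ⇒ p=149, q=7
i=4: a=10 ⇒ p=1575, q=74
i=5: a=14 ⇒ p=22199, q=1043
…
i=8: a=1 ⇒ p=469329, q=22051
i=9: a=3 ⇒ p=1653751, q=77700
→ (1653751, 77700).  Check: 1653751²=2734892370001, 453·77700²=2734892370000, difference 1.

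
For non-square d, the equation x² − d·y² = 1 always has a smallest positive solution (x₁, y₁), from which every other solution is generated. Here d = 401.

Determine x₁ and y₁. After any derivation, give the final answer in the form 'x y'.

d=401: √d = [20; 40] (ℓ=1, odd), read p_1/q_1
step 0: (20, 1)  from 20·(1,0) + (0,1)
step 1: (801, 40)  from 40·(20,1) + (1,0)
(x₁, y₁) = (801, 40);  801² − 401·40² = 1 ✓

801 40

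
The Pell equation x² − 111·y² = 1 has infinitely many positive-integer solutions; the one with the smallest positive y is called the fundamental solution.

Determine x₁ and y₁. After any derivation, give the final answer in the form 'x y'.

295 28

[10; 1,1,6,1,1,20] for √111; ℓ=6 ⇒ convergent index 5
i=0: a=10 ⇒ p=10, q=1
…
i=3: a=6 ⇒ p=137, q=13
i=4: a=1 ⇒ p=158, q=15
i=5: a=1 ⇒ p=295, q=28
fundamental: x₁=295, y₁=28  (since 87025 − 111·784 = 1)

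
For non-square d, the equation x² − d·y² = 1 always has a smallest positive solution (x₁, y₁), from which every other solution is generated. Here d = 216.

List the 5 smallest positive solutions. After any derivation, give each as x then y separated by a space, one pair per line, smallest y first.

485 33
470449 32010
456335045 31049667
442644523201 30118144980
429364731169925 29214569580933

√216 = [14; 1,2,3,2,1,28, …], period ℓ=6 (even) → k=5
i=0: a=14 ⇒ p=14, q=1
…
i=4: a=2 ⇒ p=338, q=23
i=5: a=1 ⇒ p=485, q=33
fundamental: x₁=485, y₁=33  (since 235225 − 216·1089 = 1)
k=2:  x_2 = 485·485+216·33·33 = 470449,  y_2 = 485·33+33·485 = 32010
k=3:  x_3 = 485·470449+216·33·32010 = 456335045,  y_3 = 485·32010+33·470449 = 31049667
k=4:  x_4 = 485·456335045+216·33·31049667 = 442644523201,  y_4 = 485·31049667+33·456335045 = 30118144980
k=5:  x_5 = 485·442644523201+216·33·30118144980 = 429364731169925,  y_5 = 485·30118144980+33·442644523201 = 29214569580933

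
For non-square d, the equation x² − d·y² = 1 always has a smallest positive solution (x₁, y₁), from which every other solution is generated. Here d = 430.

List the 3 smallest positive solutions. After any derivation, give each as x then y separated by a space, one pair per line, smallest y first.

[20; 1,2,1,3,1,…,2,1,40] for √430; ℓ=14 ⇒ convergent index 13
a_0=20:  p_0=20·1+0=20,  q_0=20·0+1=1
…
a_3=1:  p_3=1·62+21=83,  q_3=1·3+1=4
…
a_8=6:  p_8=6·21794+2675=133439,  q_8=6·1051+129=6435
…
a_12=2:  p_12=2·754371+599138=2107880,  q_12=2·36379+28893=101651
a_13=1:  p_13=1·2107880+754371=2862251,  q_13=1·101651+36379=138030
→ (2862251, 138030).  Check: 2862251²=8192480787001, 430·138030²=8192480787000, difference 1.
(2862251+138030√430)^2 = 16384961574001 + 790153011060√430
(2862251+138030√430)^3 = 93795745300289010251 + 4523232492118854090√430

2862251 138030
16384961574001 790153011060
93795745300289010251 4523232492118854090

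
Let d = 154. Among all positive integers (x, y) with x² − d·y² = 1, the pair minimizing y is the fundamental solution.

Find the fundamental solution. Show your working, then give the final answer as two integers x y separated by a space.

21295 1716

√154 → a₀=12, period (2,2,3,1,2,1,3,2,2,24); ℓ=10 even so k=9
i=0: a=12 ⇒ p=12, q=1
…
i=3: a=3 ⇒ p=211, q=17
…
i=7: a=3 ⇒ p=3847, q=310
i=8: a=2 ⇒ p=8724, q=703
i=9: a=2 ⇒ p=21295, q=1716
fundamental: x₁=21295, y₁=1716  (since 453477025 − 154·2944656 = 1)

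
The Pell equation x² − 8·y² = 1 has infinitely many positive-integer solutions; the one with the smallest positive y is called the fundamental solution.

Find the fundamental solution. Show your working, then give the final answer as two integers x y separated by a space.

3 1

[2; 1,4] for √8; ℓ=2 ⇒ convergent index 1
step 0: (2, 1)  from 2·(1,0) + (0,1)
step 1: (3, 1)  from 1·(2,1) + (1,0)
→ (3, 1).  Check: 3²=9, 8·1²=8, difference 1.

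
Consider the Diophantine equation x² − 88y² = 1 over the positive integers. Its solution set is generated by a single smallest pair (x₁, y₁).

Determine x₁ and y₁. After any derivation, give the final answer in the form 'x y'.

√88 = [9; 2,1,1,1,2,18, …], period ℓ=6 (even) → k=5
k=0  a_k=9  p_k/q_k = 9/1
k=1  a_k=2  p_k/q_k = 19/2
k=2  a_k=1  p_k/q_k = 28/3
k=3  a_k=1  p_k/q_k = 47/5
k=4  a_k=1  p_k/q_k = 75/8
k=5  a_k=2  p_k/q_k = 197/21
→ (197, 21).  Check: 197²=38809, 88·21²=38808, difference 1.

197 21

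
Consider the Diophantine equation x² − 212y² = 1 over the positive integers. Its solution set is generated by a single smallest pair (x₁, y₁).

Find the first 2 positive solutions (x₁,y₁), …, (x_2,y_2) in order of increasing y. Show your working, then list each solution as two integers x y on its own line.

66249 4550
8777860001 602865900

[14; 1,1,3,1,1,…,1,1,28] for √212; ℓ=14 ⇒ convergent index 13
step 0: (14, 1)  from 14·(1,0) + (0,1)
…
step 2: (29, 2)  from 1·(15,1) + (14,1)
…
step 4: (131, 9)  from 1·(102,7) + (29,2)
step 5: (233, 16)  from 1·(131,9) + (102,7)
…
step 7: (2417, 166)  from 6·(364,25) + (233,16)
step 8: (2781, 191)  from 1·(2417,166) + (364,25)
…
step 11: (29135, 2001)  from 3·(7979,548) + (5198,357)
step 12: (37114, 2549)  from 1·(29135,2001) + (7979,548)
step 13: (66249, 4550)  from 1·(37114,2549) + (29135,2001)
→ (66249, 4550).  Check: 66249²=4388930001, 212·4550²=4388930000, difference 1.
(x_2, y_2) = (66249·66249 + 212·4550·4550, 66249·4550 + 4550·66249) = (8777860001, 602865900)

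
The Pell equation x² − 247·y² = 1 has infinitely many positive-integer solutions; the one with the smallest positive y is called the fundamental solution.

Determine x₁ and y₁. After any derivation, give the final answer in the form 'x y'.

√247 → a₀=15, period (1,2,1,1,9,1,9,1,1,2,1,30); ℓ=12 even so k=11
i=0: a=15 ⇒ p=15, q=1
…
i=2: a=2 ⇒ p=47, q=3
…
i=4: a=1 ⇒ p=110, q=7
i=5: a=9 ⇒ p=1053, q=67
…
i=7: a=9 ⇒ p=11520, q=733
i=8: a=1 ⇒ p=12683, q=807
…
i=10: a=2 ⇒ p=61089, q=3887
i=11: a=1 ⇒ p=85292, q=5427
fundamental: x₁=85292, y₁=5427  (since 7274725264 − 247·29452329 = 1)

85292 5427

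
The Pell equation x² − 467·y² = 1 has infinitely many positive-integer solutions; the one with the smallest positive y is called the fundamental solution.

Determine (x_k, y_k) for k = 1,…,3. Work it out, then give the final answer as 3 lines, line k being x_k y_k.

1625626 75225
5285319783751 244575431700
17183906517558380626 795176361465413175

d=467: √d = [21; 1,1,1,1,3,…,1,1,42] (ℓ=14, even), read p_13/q_13
k=0  a_k=21  p_k/q_k = 21/1
…
k=3  a_k=1  p_k/q_k = 65/3
…
k=6  a_k=3  p_k/q_k = 1275/59
…
k=11  a_k=1  p_k/q_k = 633697/29324
k=12  a_k=1  p_k/q_k = 991929/45901
k=13  a_k=1  p_k/q_k = 1625626/75225
(x₁, y₁) = (1625626, 75225);  1625626² − 467·75225² = 1 ✓
k=2:  x_2 = 1625626·1625626+467·75225·75225 = 5285319783751,  y_2 = 1625626·75225+75225·1625626 = 244575431700
k=3:  x_3 = 1625626·5285319783751+467·75225·244575431700 = 17183906517558380626,  y_3 = 1625626·244575431700+75225·5285319783751 = 795176361465413175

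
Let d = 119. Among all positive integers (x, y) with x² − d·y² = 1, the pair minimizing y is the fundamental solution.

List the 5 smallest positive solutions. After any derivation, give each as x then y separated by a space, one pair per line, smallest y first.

120 11
28799 2640
6911640 633589
1658764801 152058720
398096640600 36493459211

d=119: √d = [10; 1,9,1,20] (ℓ=4, even), read p_3/q_3
step 0: (10, 1)  from 10·(1,0) + (0,1)
…
step 2: (109, 10)  from 9·(11,1) + (10,1)
step 3: (120, 11)  from 1·(109,10) + (11,1)
fundamental: x₁=120, y₁=11  (since 14400 − 119·121 = 1)
k=2:  x_2 = 120·120+119·11·11 = 28799,  y_2 = 120·11+11·120 = 2640
k=3:  x_3 = 120·28799+119·11·2640 = 6911640,  y_3 = 120·2640+11·28799 = 633589
k=4:  x_4 = 120·6911640+119·11·633589 = 1658764801,  y_4 = 120·633589+11·6911640 = 152058720
k=5:  x_5 = 120·1658764801+119·11·152058720 = 398096640600,  y_5 = 120·152058720+11·1658764801 = 36493459211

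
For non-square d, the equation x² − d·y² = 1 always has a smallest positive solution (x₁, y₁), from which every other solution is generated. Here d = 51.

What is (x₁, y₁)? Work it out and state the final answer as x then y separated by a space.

50 7

√51 → a₀=7, period (7,14); ℓ=2 even so k=1
k=0  a_k=7  p_k/q_k = 7/1
k=1  a_k=7  p_k/q_k = 50/7
(x₁, y₁) = (50, 7);  50² − 51·7² = 1 ✓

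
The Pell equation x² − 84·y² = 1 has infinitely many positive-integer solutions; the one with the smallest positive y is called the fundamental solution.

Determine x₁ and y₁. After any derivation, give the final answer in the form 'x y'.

√84 → a₀=9, period (6,18); ℓ=2 even so k=1
step 0: (9, 1)  from 9·(1,0) + (0,1)
step 1: (55, 6)  from 6·(9,1) + (1,0)
→ (55, 6).  Check: 55²=3025, 84·6²=3024, difference 1.

55 6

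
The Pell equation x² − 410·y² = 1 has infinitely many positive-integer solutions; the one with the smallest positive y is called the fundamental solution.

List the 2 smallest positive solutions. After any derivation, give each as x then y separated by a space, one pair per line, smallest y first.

81 4
13121 648

√410 → a₀=20, period (4,40); ℓ=2 even so k=1
k=0  a_k=20  p_k/q_k = 20/1
k=1  a_k=4  p_k/q_k = 81/4
→ (81, 4).  Check: 81²=6561, 410·4²=6560, difference 1.
k=2:  x_2 = 81·81+410·4·4 = 13121,  y_2 = 81·4+4·81 = 648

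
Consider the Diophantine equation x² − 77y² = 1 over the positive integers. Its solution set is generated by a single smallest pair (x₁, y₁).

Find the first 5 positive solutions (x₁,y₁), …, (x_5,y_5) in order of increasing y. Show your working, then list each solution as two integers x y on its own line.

351 40
246401 28080
172973151 19712120
121426905601 13837880160
85241514758751 9714172160200

d=77: √d = [8; 1,3,2,3,1,16] (ℓ=6, even), read p_5/q_5
k=0  a_k=8  p_k/q_k = 8/1
k=1  a_k=1  p_k/q_k = 9/1
k=2  a_k=3  p_k/q_k = 35/4
k=3  a_k=2  p_k/q_k = 79/9
k=4  a_k=3  p_k/q_k = 272/31
k=5  a_k=1  p_k/q_k = 351/40
fundamental: x₁=351, y₁=40  (since 123201 − 77·1600 = 1)
(x_2, y_2) = (351·351 + 77·40·40, 351·40 + 40·351) = (246401, 28080)
(x_3, y_3) = (351·246401 + 77·40·28080, 351·28080 + 40·246401) = (172973151, 19712120)
(x_4, y_4) = (351·172973151 + 77·40·19712120, 351·19712120 + 40·172973151) = (121426905601, 13837880160)
(x_5, y_5) = (351·121426905601 + 77·40·13837880160, 351·13837880160 + 40·121426905601) = (85241514758751, 9714172160200)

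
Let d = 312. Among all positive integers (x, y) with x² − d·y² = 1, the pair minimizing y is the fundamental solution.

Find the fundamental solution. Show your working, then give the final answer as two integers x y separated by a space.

53 3

√312 = [17; 1,1,1,34, …], period ℓ=4 (even) → k=3
i=0: a=17 ⇒ p=17, q=1
…
i=2: a=1 ⇒ p=35, q=2
i=3: a=1 ⇒ p=53, q=3
(x₁, y₁) = (53, 3);  53² − 312·3² = 1 ✓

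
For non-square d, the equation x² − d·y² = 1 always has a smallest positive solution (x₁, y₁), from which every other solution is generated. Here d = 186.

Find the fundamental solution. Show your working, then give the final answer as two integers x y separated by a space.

7501 550

[13; 1,1,1,3,4,3,1,1,1,26] for √186; ℓ=10 ⇒ convergent index 9
step 0: (13, 1)  from 13·(1,0) + (0,1)
…
step 5: (641, 47)  from 4·(150,11) + (41,3)
…
step 8: (4787, 351)  from 1·(2714,199) + (2073,152)
step 9: (7501, 550)  from 1·(4787,351) + (2714,199)
fundamental: x₁=7501, y₁=550  (since 56265001 − 186·302500 = 1)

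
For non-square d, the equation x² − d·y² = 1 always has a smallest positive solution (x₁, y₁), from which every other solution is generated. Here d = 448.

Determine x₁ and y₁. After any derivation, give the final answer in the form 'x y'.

√448 = [21; 6,42, …], period ℓ=2 (even) → k=1
i=0: a=21 ⇒ p=21, q=1
i=1: a=6 ⇒ p=127, q=6
(x₁, y₁) = (127, 6);  127² − 448·6² = 1 ✓

127 6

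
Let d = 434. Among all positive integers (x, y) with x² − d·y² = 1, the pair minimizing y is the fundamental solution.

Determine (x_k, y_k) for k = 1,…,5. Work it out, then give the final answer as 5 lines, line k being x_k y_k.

125 6
31249 1500
7812125 374994
1953000001 93747000
488242188125 23436375006

[20; 1,4,1,40] for √434; ℓ=4 ⇒ convergent index 3
step 0: (20, 1)  from 20·(1,0) + (0,1)
step 1: (21, 1)  from 1·(20,1) + (1,0)
step 2: (104, 5)  from 4·(21,1) + (20,1)
step 3: (125, 6)  from 1·(104,5) + (21,1)
fundamental: x₁=125, y₁=6  (since 15625 − 434·36 = 1)
n=2: (125,6)∘(125,6) = (125·125+434·6·6, 125·6+6·125) = (31249,1500)
n=3: (31249,1500)∘(125,6) = (125·31249+434·6·1500, 125·1500+6·31249) = (7812125,374994)
n=4: (7812125,374994)∘(125,6) = (125·7812125+434·6·374994, 125·374994+6·7812125) = (1953000001,93747000)
n=5: (1953000001,93747000)∘(125,6) = (125·1953000001+434·6·93747000, 125·93747000+6·1953000001) = (488242188125,23436375006)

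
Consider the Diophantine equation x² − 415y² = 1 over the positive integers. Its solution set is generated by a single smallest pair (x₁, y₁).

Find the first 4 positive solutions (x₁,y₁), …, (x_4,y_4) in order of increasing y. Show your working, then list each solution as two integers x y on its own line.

√415 → a₀=20, period (2,1,2,4,6,…,1,2,40); ℓ=16 even so k=15
k=0  a_k=20  p_k/q_k = 20/1
…
k=3  a_k=2  p_k/q_k = 163/8
k=4  a_k=4  p_k/q_k = 713/35
k=5  a_k=6  p_k/q_k = 4441/218
k=6  a_k=1  p_k/q_k = 5154/253
k=7  a_k=1  p_k/q_k = 9595/471
…
k=10  a_k=1  p_k/q_k = 77473/3803
k=11  a_k=6  p_k/q_k = 508372/24955
k=12  a_k=4  p_k/q_k = 2110961/103623
k=13  a_k=2  p_k/q_k = 4730294/232201
k=14  a_k=1  p_k/q_k = 6841255/335824
k=15  a_k=2  p_k/q_k = 18412804/903849
fundamental: x₁=18412804, y₁=903849  (since 339031351142416 − 415·816943014801 = 1)
(18412804+903849√415)^2 = 678062702284831 + 33284788965192√415
(18412804+903849√415)^3 = 24970071273761872339444 + 1225732590794885332887√415
(18412804+903849√415)^4 = 919538056459614718055705397121 + 45138347901436822389057205104√415

18412804 903849
678062702284831 33284788965192
24970071273761872339444 1225732590794885332887
919538056459614718055705397121 45138347901436822389057205104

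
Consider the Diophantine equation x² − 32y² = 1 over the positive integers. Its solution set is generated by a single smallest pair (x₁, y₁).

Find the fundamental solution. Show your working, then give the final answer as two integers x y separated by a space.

17 3

√32 = [5; 1,1,1,10, …], period ℓ=4 (even) → k=3
k=0  a_k=5  p_k/q_k = 5/1
k=1  a_k=1  p_k/q_k = 6/1
k=2  a_k=1  p_k/q_k = 11/2
k=3  a_k=1  p_k/q_k = 17/3
→ (17, 3).  Check: 17²=289, 32·3²=288, difference 1.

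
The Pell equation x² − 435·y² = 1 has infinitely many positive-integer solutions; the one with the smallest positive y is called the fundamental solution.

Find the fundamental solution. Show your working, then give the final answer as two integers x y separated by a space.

146 7

√435 = [20; 1,5,1,40, …], period ℓ=4 (even) → k=3
step 0: (20, 1)  from 20·(1,0) + (0,1)
…
step 2: (125, 6)  from 5·(21,1) + (20,1)
step 3: (146, 7)  from 1·(125,6) + (21,1)
→ (146, 7).  Check: 146²=21316, 435·7²=21315, difference 1.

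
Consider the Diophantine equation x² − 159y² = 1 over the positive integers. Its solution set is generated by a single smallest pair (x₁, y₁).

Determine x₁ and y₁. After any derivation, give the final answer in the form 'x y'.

1324 105

√159 = [12; 1,1,1,1,3,1,1,1,1,24, …], period ℓ=10 (even) → k=9
step 0: (12, 1)  from 12·(1,0) + (0,1)
…
step 2: (25, 2)  from 1·(13,1) + (12,1)
…
step 5: (227, 18)  from 3·(63,5) + (38,3)
…
step 8: (807, 64)  from 1·(517,41) + (290,23)
step 9: (1324, 105)  from 1·(807,64) + (517,41)
fundamental: x₁=1324, y₁=105  (since 1752976 − 159·11025 = 1)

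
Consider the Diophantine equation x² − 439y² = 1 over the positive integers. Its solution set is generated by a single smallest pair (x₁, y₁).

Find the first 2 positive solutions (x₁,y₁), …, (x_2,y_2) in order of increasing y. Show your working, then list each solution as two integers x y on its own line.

440 21
387199 18480

√439 → a₀=20, period (1,19,1,40); ℓ=4 even so k=3
step 0: (20, 1)  from 20·(1,0) + (0,1)
step 1: (21, 1)  from 1·(20,1) + (1,0)
step 2: (419, 20)  from 19·(21,1) + (20,1)
step 3: (440, 21)  from 1·(419,20) + (21,1)
fundamental: x₁=440, y₁=21  (since 193600 − 439·441 = 1)
(440+21√439)^2 = 387199 + 18480√439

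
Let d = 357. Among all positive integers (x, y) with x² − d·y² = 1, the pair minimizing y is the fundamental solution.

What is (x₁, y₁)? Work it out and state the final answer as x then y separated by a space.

3401 180

[18; 1,8,2,8,1,36] for √357; ℓ=6 ⇒ convergent index 5
step 0: (18, 1)  from 18·(1,0) + (0,1)
step 1: (19, 1)  from 1·(18,1) + (1,0)
…
step 4: (3042, 161)  from 8·(359,19) + (170,9)
step 5: (3401, 180)  from 1·(3042,161) + (359,19)
(x₁, y₁) = (3401, 180);  3401² − 357·180² = 1 ✓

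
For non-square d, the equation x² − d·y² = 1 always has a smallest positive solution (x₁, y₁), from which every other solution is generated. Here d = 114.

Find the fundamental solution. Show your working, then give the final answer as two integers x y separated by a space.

1025 96

√114 → a₀=10, period (1,2,10,2,1,20); ℓ=6 even so k=5
a_0=10:  p_0=10·1+0=10,  q_0=10·0+1=1
a_1=1:  p_1=1·10+1=11,  q_1=1·1+0=1
a_2=2:  p_2=2·11+10=32,  q_2=2·1+1=3
…
a_4=2:  p_4=2·331+32=694,  q_4=2·31+3=65
a_5=1:  p_5=1·694+331=1025,  q_5=1·65+31=96
→ (1025, 96).  Check: 1025²=1050625, 114·96²=1050624, difference 1.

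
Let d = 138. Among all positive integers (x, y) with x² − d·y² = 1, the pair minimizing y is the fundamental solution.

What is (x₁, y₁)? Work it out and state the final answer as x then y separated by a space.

√138 → a₀=11, period (1,2,1,22); ℓ=4 even so k=3
step 0: (11, 1)  from 11·(1,0) + (0,1)
…
step 2: (35, 3)  from 2·(12,1) + (11,1)
step 3: (47, 4)  from 1·(35,3) + (12,1)
→ (47, 4).  Check: 47²=2209, 138·4²=2208, difference 1.

47 4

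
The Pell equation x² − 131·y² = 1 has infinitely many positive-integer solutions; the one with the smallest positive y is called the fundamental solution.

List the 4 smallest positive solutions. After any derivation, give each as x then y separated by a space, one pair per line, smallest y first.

10610 927
225144199 19670940
4777559892170 417417345873
101379820686703201 8857596059754120

√131 → a₀=11, period (2,4,11,4,2,22); ℓ=6 even so k=5
i=0: a=11 ⇒ p=11, q=1
…
i=2: a=4 ⇒ p=103, q=9
i=3: a=11 ⇒ p=1156, q=101
i=4: a=4 ⇒ p=4727, q=413
i=5: a=2 ⇒ p=10610, q=927
fundamental: x₁=10610, y₁=927  (since 112572100 − 131·859329 = 1)
(10610+927√131)^2 = 225144199 + 19670940√131
(10610+927√131)^3 = 4777559892170 + 417417345873√131
(10610+927√131)^4 = 101379820686703201 + 8857596059754120√131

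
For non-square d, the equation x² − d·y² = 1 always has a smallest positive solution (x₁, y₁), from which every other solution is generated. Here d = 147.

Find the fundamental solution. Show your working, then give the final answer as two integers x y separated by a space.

[12; 8,24] for √147; ℓ=2 ⇒ convergent index 1
i=0: a=12 ⇒ p=12, q=1
i=1: a=8 ⇒ p=97, q=8
fundamental: x₁=97, y₁=8  (since 9409 − 147·64 = 1)

97 8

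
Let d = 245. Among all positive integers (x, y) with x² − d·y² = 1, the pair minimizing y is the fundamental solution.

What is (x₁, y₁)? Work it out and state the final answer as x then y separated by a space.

51841 3312

√245 → a₀=15, period (1,1,1,7,6,7,1,1,1,30); ℓ=10 even so k=9
a_0=15:  p_0=15·1+0=15,  q_0=15·0+1=1
a_1=1:  p_1=1·15+1=16,  q_1=1·1+0=1
…
a_4=7:  p_4=7·47+31=360,  q_4=7·3+2=23
a_5=6:  p_5=6·360+47=2207,  q_5=6·23+3=141
…
a_8=1:  p_8=1·18016+15809=33825,  q_8=1·1151+1010=2161
a_9=1:  p_9=1·33825+18016=51841,  q_9=1·2161+1151=3312
(x₁, y₁) = (51841, 3312);  51841² − 245·3312² = 1 ✓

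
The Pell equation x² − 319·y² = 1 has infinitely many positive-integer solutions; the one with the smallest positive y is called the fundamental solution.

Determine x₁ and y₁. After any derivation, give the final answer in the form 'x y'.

12901780 722361

√319 = [17; 1,6,5,1,4,…,6,1,34, …], period ℓ=14 (even) → k=13
i=0: a=17 ⇒ p=17, q=1
i=1: a=1 ⇒ p=18, q=1
i=2: a=6 ⇒ p=125, q=7
i=3: a=5 ⇒ p=643, q=36
i=4: a=1 ⇒ p=768, q=43
i=5: a=4 ⇒ p=3715, q=208
i=6: a=3 ⇒ p=11913, q=667
…
i=8: a=3 ⇒ p=58797, q=3292
…
i=10: a=1 ⇒ p=309613, q=17335
i=11: a=5 ⇒ p=1798881, q=100718
i=12: a=6 ⇒ p=11102899, q=621643
i=13: a=1 ⇒ p=12901780, q=722361
(x₁, y₁) = (12901780, 722361);  12901780² − 319·722361² = 1 ✓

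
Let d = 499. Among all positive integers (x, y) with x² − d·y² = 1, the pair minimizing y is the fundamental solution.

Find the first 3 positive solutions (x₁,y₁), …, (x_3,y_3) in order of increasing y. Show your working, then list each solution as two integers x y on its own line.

4490 201
40320199 1804980
362075382530 16208720199

d=499: √d = [22; 2,1,21,1,2,44] (ℓ=6, even), read p_5/q_5
a_0=22:  p_0=22·1+0=22,  q_0=22·0+1=1
a_1=2:  p_1=2·22+1=45,  q_1=2·1+0=2
…
a_3=21:  p_3=21·67+45=1452,  q_3=21·3+2=65
a_4=1:  p_4=1·1452+67=1519,  q_4=1·65+3=68
a_5=2:  p_5=2·1519+1452=4490,  q_5=2·68+65=201
fundamental: x₁=4490, y₁=201  (since 20160100 − 499·40401 = 1)
(4490+201√499)^2 = 40320199 + 1804980√499
(4490+201√499)^3 = 362075382530 + 16208720199√499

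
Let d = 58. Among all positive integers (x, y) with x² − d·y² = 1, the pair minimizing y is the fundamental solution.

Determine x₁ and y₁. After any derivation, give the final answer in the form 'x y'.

d=58: √d = [7; 1,1,1,1,1,1,14] (ℓ=7, odd), read p_13/q_13
step 0: (7, 1)  from 7·(1,0) + (0,1)
…
step 2: (15, 2)  from 1·(8,1) + (7,1)
…
step 6: (99, 13)  from 1·(61,8) + (38,5)
…
step 8: (1546, 203)  from 1·(1447,190) + (99,13)
…
step 10: (4539, 596)  from 1·(2993,393) + (1546,203)
step 11: (7532, 989)  from 1·(4539,596) + (2993,393)
step 12: (12071, 1585)  from 1·(7532,989) + (4539,596)
step 13: (19603, 2574)  from 1·(12071,1585) + (7532,989)
(x₁, y₁) = (19603, 2574);  19603² − 58·2574² = 1 ✓

19603 2574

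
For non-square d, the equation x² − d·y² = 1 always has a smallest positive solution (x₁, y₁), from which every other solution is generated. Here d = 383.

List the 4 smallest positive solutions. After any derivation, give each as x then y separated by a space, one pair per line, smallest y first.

d=383: √d = [19; 1,1,3,19,3,1,1,38] (ℓ=8, even), read p_7/q_7
step 0: (19, 1)  from 19·(1,0) + (0,1)
step 1: (20, 1)  from 1·(19,1) + (1,0)
step 2: (39, 2)  from 1·(20,1) + (19,1)
…
step 4: (2642, 135)  from 19·(137,7) + (39,2)
…
step 6: (10705, 547)  from 1·(8063,412) + (2642,135)
step 7: (18768, 959)  from 1·(10705,547) + (8063,412)
→ (18768, 959).  Check: 18768²=352237824, 383·959²=352237823, difference 1.
(18768+959√383)^2 = 704475647 + 35997024√383
(18768+959√383)^3 = 26443197867024 + 1351184291905√383
(18768+959√383)^4 = 992571874432137217 + 50718053544949056√383

18768 959
704475647 35997024
26443197867024 1351184291905
992571874432137217 50718053544949056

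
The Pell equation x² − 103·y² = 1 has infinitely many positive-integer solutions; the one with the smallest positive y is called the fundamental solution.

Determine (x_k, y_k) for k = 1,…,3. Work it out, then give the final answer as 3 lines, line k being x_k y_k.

227528 22419
103537981567 10201900464
47115579739725224 4642436017523565

√103 = [10; 6,1,2,1,1,9,1,1,2,1,6,20, …], period ℓ=12 (even) → k=11
k=0  a_k=10  p_k/q_k = 10/1
…
k=2  a_k=1  p_k/q_k = 71/7
k=3  a_k=2  p_k/q_k = 203/20
…
k=5  a_k=1  p_k/q_k = 477/47
k=6  a_k=9  p_k/q_k = 4567/450
…
k=8  a_k=1  p_k/q_k = 9611/947
k=9  a_k=2  p_k/q_k = 24266/2391
k=10  a_k=1  p_k/q_k = 33877/3338
k=11  a_k=6  p_k/q_k = 227528/22419
(x₁, y₁) = (227528, 22419);  227528² − 103·22419² = 1 ✓
k=2:  x_2 = 227528·227528+103·22419·22419 = 103537981567,  y_2 = 227528·22419+22419·227528 = 10201900464
k=3:  x_3 = 227528·103537981567+103·22419·10201900464 = 47115579739725224,  y_3 = 227528·10201900464+22419·103537981567 = 4642436017523565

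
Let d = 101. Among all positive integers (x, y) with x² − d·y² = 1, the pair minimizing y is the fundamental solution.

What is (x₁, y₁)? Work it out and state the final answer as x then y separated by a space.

d=101: √d = [10; 20] (ℓ=1, odd), read p_1/q_1
k=0  a_k=10  p_k/q_k = 10/1
k=1  a_k=20  p_k/q_k = 201/20
(x₁, y₁) = (201, 20);  201² − 101·20² = 1 ✓

201 20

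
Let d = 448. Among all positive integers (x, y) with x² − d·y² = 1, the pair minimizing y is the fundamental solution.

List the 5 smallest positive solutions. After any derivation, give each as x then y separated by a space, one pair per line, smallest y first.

√448 = [21; 6,42, …], period ℓ=2 (even) → k=1
i=0: a=21 ⇒ p=21, q=1
i=1: a=6 ⇒ p=127, q=6
fundamental: x₁=127, y₁=6  (since 16129 − 448·36 = 1)
n=2: (127,6)∘(127,6) = (127·127+448·6·6, 127·6+6·127) = (32257,1524)
n=3: (32257,1524)∘(127,6) = (127·32257+448·6·1524, 127·1524+6·32257) = (8193151,387090)
n=4: (8193151,387090)∘(127,6) = (127·8193151+448·6·387090, 127·387090+6·8193151) = (2081028097,98319336)
n=5: (2081028097,98319336)∘(127,6) = (127·2081028097+448·6·98319336, 127·98319336+6·2081028097) = (528572943487,24972724254)

127 6
32257 1524
8193151 387090
2081028097 98319336
528572943487 24972724254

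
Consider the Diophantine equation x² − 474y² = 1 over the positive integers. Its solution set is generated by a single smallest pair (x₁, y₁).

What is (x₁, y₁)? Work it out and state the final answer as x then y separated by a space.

√474 = [21; 1,3,2,1,1,…,3,1,42, …], period ℓ=14 (even) → k=13
i=0: a=21 ⇒ p=21, q=1
i=1: a=1 ⇒ p=22, q=1
…
i=4: a=1 ⇒ p=283, q=13
…
i=6: a=1 ⇒ p=762, q=35
i=7: a=6 ⇒ p=5051, q=232
…
i=9: a=1 ⇒ p=10864, q=499
i=10: a=1 ⇒ p=16677, q=766
i=11: a=2 ⇒ p=44218, q=2031
i=12: a=3 ⇒ p=149331, q=6859
i=13: a=1 ⇒ p=193549, q=8890
→ (193549, 8890).  Check: 193549²=37461215401, 474·8890²=37461215400, difference 1.

193549 8890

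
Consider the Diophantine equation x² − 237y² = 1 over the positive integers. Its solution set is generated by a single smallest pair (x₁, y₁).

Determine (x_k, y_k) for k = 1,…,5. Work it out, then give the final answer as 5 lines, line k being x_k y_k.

228151 14820
104105757601 6762395640
47503665404623351 3085694655308460
21676017531356338550401 1408008642599798519280
9890810151545456327820453751 642477159632487569289194100

√237 = [15; 2,1,1,7,10,7,1,1,2,30, …], period ℓ=10 (even) → k=9
k=0  a_k=15  p_k/q_k = 15/1
…
k=3  a_k=1  p_k/q_k = 77/5
k=4  a_k=7  p_k/q_k = 585/38
…
k=6  a_k=7  p_k/q_k = 42074/2733
…
k=8  a_k=1  p_k/q_k = 90075/5851
k=9  a_k=2  p_k/q_k = 228151/14820
fundamental: x₁=228151, y₁=14820  (since 52052878801 − 237·219632400 = 1)
k=2:  x_2 = 228151·228151+237·14820·14820 = 104105757601,  y_2 = 228151·14820+14820·228151 = 6762395640
k=3:  x_3 = 228151·104105757601+237·14820·6762395640 = 47503665404623351,  y_3 = 228151·6762395640+14820·104105757601 = 3085694655308460
k=4:  x_4 = 228151·47503665404623351+237·14820·3085694655308460 = 21676017531356338550401,  y_4 = 228151·3085694655308460+14820·47503665404623351 = 1408008642599798519280
k=5:  x_5 = 228151·21676017531356338550401+237·14820·1408008642599798519280 = 9890810151545456327820453751,  y_5 = 228151·1408008642599798519280+14820·21676017531356338550401 = 642477159632487569289194100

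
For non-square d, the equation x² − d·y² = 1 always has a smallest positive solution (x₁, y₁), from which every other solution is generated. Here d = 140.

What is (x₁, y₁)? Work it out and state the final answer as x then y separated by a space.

[11; 1,4,1,22] for √140; ℓ=4 ⇒ convergent index 3
step 0: (11, 1)  from 11·(1,0) + (0,1)
…
step 2: (59, 5)  from 4·(12,1) + (11,1)
step 3: (71, 6)  from 1·(59,5) + (12,1)
(x₁, y₁) = (71, 6);  71² − 140·6² = 1 ✓

71 6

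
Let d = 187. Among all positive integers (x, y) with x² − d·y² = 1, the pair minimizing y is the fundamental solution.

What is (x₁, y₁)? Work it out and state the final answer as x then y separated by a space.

1682 123

[13; 1,2,13,2,1,26] for √187; ℓ=6 ⇒ convergent index 5
i=0: a=13 ⇒ p=13, q=1
…
i=2: a=2 ⇒ p=41, q=3
…
i=4: a=2 ⇒ p=1135, q=83
i=5: a=1 ⇒ p=1682, q=123
(x₁, y₁) = (1682, 123);  1682² − 187·123² = 1 ✓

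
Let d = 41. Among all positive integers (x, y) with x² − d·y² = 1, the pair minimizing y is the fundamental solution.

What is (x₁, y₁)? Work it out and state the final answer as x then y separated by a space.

[6; 2,2,12] for √41; ℓ=3 ⇒ convergent index 5
a_0=6:  p_0=6·1+0=6,  q_0=6·0+1=1
a_1=2:  p_1=2·6+1=13,  q_1=2·1+0=2
…
a_3=12:  p_3=12·32+13=397,  q_3=12·5+2=62
a_4=2:  p_4=2·397+32=826,  q_4=2·62+5=129
a_5=2:  p_5=2·826+397=2049,  q_5=2·129+62=320
(x₁, y₁) = (2049, 320);  2049² − 41·320² = 1 ✓

2049 320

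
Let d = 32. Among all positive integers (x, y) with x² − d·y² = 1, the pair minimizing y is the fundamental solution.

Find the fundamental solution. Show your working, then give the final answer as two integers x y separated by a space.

√32 = [5; 1,1,1,10, …], period ℓ=4 (even) → k=3
k=0  a_k=5  p_k/q_k = 5/1
…
k=2  a_k=1  p_k/q_k = 11/2
k=3  a_k=1  p_k/q_k = 17/3
fundamental: x₁=17, y₁=3  (since 289 − 32·9 = 1)

17 3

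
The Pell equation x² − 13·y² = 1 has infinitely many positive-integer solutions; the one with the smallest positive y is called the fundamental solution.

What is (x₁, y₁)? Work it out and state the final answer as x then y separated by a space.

649 180

[3; 1,1,1,1,6] for √13; ℓ=5 ⇒ convergent index 9
k=0  a_k=3  p_k/q_k = 3/1
k=1  a_k=1  p_k/q_k = 4/1
…
k=3  a_k=1  p_k/q_k = 11/3
…
k=7  a_k=1  p_k/q_k = 256/71
k=8  a_k=1  p_k/q_k = 393/109
k=9  a_k=1  p_k/q_k = 649/180
→ (649, 180).  Check: 649²=421201, 13·180²=421200, difference 1.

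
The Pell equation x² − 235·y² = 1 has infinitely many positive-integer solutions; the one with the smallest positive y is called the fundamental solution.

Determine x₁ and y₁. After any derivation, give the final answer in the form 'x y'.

46 3

√235 → a₀=15, period (3,30); ℓ=2 even so k=1
a_0=15:  p_0=15·1+0=15,  q_0=15·0+1=1
a_1=3:  p_1=3·15+1=46,  q_1=3·1+0=3
(x₁, y₁) = (46, 3);  46² − 235·3² = 1 ✓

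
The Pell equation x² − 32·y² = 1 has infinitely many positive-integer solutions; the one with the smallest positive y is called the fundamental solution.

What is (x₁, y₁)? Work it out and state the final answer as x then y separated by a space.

17 3

√32 → a₀=5, period (1,1,1,10); ℓ=4 even so k=3
a_0=5:  p_0=5·1+0=5,  q_0=5·0+1=1
a_1=1:  p_1=1·5+1=6,  q_1=1·1+0=1
a_2=1:  p_2=1·6+5=11,  q_2=1·1+1=2
a_3=1:  p_3=1·11+6=17,  q_3=1·2+1=3
→ (17, 3).  Check: 17²=289, 32·3²=288, difference 1.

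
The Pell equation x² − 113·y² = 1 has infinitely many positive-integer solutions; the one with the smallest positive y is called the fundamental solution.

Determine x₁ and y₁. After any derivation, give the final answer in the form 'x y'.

1204353 113296

[10; 1,1,1,2,2,1,1,1,20] for √113; ℓ=9 ⇒ convergent index 17
k=0  a_k=10  p_k/q_k = 10/1
…
k=2  a_k=1  p_k/q_k = 21/2
…
k=6  a_k=1  p_k/q_k = 287/27
…
k=8  a_k=1  p_k/q_k = 776/73
…
k=10  a_k=1  p_k/q_k = 16785/1579
…
k=13  a_k=2  p_k/q_k = 131952/12413
…
k=15  a_k=1  p_k/q_k = 445435/41903
k=16  a_k=1  p_k/q_k = 758918/71393
k=17  a_k=1  p_k/q_k = 1204353/113296
→ (1204353, 113296).  Check: 1204353²=1450466148609, 113·113296²=1450466148608, difference 1.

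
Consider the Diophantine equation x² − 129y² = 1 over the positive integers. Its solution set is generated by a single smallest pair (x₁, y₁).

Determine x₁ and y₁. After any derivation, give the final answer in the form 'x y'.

16855 1484

d=129: √d = [11; 2,1,3,1,6,1,3,1,2,22] (ℓ=10, even), read p_9/q_9
i=0: a=11 ⇒ p=11, q=1
…
i=3: a=3 ⇒ p=125, q=11
i=4: a=1 ⇒ p=159, q=14
i=5: a=6 ⇒ p=1079, q=95
i=6: a=1 ⇒ p=1238, q=109
…
i=8: a=1 ⇒ p=6031, q=531
i=9: a=2 ⇒ p=16855, q=1484
(x₁, y₁) = (16855, 1484);  16855² − 129·1484² = 1 ✓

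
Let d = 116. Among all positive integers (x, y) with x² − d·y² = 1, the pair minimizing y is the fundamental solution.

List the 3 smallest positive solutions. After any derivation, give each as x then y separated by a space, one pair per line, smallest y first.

9801 910
192119201 17837820
3765920568201 349656946730

√116 → a₀=10, period (1,3,2,1,4,1,2,3,1,20); ℓ=10 even so k=9
i=0: a=10 ⇒ p=10, q=1
…
i=6: a=1 ⇒ p=797, q=74
…
i=8: a=3 ⇒ p=7550, q=701
i=9: a=1 ⇒ p=9801, q=910
(x₁, y₁) = (9801, 910);  9801² − 116·910² = 1 ✓
(9801+910√116)^2 = 192119201 + 17837820√116
(9801+910√116)^3 = 3765920568201 + 349656946730√116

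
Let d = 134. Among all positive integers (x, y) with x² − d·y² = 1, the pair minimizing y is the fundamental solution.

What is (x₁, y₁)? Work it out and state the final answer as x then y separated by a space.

145925 12606

[11; 1,1,2,1,3,…,1,1,22] for √134; ℓ=14 ⇒ convergent index 13
a_0=11:  p_0=11·1+0=11,  q_0=11·0+1=1
a_1=1:  p_1=1·11+1=12,  q_1=1·1+0=1
…
a_4=1:  p_4=1·58+23=81,  q_4=1·5+2=7
…
a_6=1:  p_6=1·301+81=382,  q_6=1·26+7=33
…
a_8=1:  p_8=1·4121+382=4503,  q_8=1·356+33=389
…
a_11=2:  p_11=2·22133+17630=61896,  q_11=2·1912+1523=5347
a_12=1:  p_12=1·61896+22133=84029,  q_12=1·5347+1912=7259
a_13=1:  p_13=1·84029+61896=145925,  q_13=1·7259+5347=12606
(x₁, y₁) = (145925, 12606);  145925² − 134·12606² = 1 ✓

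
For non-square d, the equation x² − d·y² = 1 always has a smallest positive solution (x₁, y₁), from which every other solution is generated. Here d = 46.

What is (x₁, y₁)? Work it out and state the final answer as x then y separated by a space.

24335 3588

[6; 1,3,1,1,2,6,2,1,1,3,1,12] for √46; ℓ=12 ⇒ convergent index 11
k=0  a_k=6  p_k/q_k = 6/1
k=1  a_k=1  p_k/q_k = 7/1
k=2  a_k=3  p_k/q_k = 27/4
k=3  a_k=1  p_k/q_k = 34/5
k=4  a_k=1  p_k/q_k = 61/9
…
k=7  a_k=2  p_k/q_k = 2150/317
…
k=9  a_k=1  p_k/q_k = 5297/781
k=10  a_k=3  p_k/q_k = 19038/2807
k=11  a_k=1  p_k/q_k = 24335/3588
(x₁, y₁) = (24335, 3588);  24335² − 46·3588² = 1 ✓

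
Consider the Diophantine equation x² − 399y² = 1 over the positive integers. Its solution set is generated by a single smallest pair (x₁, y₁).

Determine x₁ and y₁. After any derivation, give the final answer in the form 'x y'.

20 1

d=399: √d = [19; 1,38] (ℓ=2, even), read p_1/q_1
a_0=19:  p_0=19·1+0=19,  q_0=19·0+1=1
a_1=1:  p_1=1·19+1=20,  q_1=1·1+0=1
fundamental: x₁=20, y₁=1  (since 400 − 399·1 = 1)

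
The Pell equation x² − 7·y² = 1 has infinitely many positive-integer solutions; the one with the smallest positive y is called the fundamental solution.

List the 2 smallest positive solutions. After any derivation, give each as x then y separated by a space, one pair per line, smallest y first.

d=7: √d = [2; 1,1,1,4] (ℓ=4, even), read p_3/q_3
a_0=2:  p_0=2·1+0=2,  q_0=2·0+1=1
…
a_2=1:  p_2=1·3+2=5,  q_2=1·1+1=2
a_3=1:  p_3=1·5+3=8,  q_3=1·2+1=3
fundamental: x₁=8, y₁=3  (since 64 − 7·9 = 1)
(8+3√7)^2 = 127 + 48√7

8 3
127 48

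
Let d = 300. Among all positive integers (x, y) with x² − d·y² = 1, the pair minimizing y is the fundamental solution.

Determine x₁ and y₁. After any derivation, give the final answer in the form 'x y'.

d=300: √d = [17; 3,8,3,34] (ℓ=4, even), read p_3/q_3
k=0  a_k=17  p_k/q_k = 17/1
k=1  a_k=3  p_k/q_k = 52/3
k=2  a_k=8  p_k/q_k = 433/25
k=3  a_k=3  p_k/q_k = 1351/78
fundamental: x₁=1351, y₁=78  (since 1825201 − 300·6084 = 1)

1351 78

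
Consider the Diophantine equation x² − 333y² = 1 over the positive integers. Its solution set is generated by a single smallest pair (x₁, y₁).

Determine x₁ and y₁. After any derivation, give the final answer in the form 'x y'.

73 4

d=333: √d = [18; 4,36] (ℓ=2, even), read p_1/q_1
k=0  a_k=18  p_k/q_k = 18/1
k=1  a_k=4  p_k/q_k = 73/4
→ (73, 4).  Check: 73²=5329, 333·4²=5328, difference 1.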